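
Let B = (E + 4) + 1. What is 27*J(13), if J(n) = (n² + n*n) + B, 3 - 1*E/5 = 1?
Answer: 9531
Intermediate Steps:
E = 10 (E = 15 - 5*1 = 15 - 5 = 10)
B = 15 (B = (10 + 4) + 1 = 14 + 1 = 15)
J(n) = 15 + 2*n² (J(n) = (n² + n*n) + 15 = (n² + n²) + 15 = 2*n² + 15 = 15 + 2*n²)
27*J(13) = 27*(15 + 2*13²) = 27*(15 + 2*169) = 27*(15 + 338) = 27*353 = 9531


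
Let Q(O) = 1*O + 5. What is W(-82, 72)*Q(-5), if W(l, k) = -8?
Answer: 0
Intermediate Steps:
Q(O) = 5 + O (Q(O) = O + 5 = 5 + O)
W(-82, 72)*Q(-5) = -8*(5 - 5) = -8*0 = 0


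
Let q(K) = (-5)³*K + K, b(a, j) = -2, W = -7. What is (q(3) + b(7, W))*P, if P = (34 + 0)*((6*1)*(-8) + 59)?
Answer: -139876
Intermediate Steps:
q(K) = -124*K (q(K) = -125*K + K = -124*K)
P = 374 (P = 34*(6*(-8) + 59) = 34*(-48 + 59) = 34*11 = 374)
(q(3) + b(7, W))*P = (-124*3 - 2)*374 = (-372 - 2)*374 = -374*374 = -139876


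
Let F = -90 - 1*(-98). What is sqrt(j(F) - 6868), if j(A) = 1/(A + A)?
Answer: I*sqrt(109887)/4 ≈ 82.873*I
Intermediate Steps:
F = 8 (F = -90 + 98 = 8)
j(A) = 1/(2*A)
sqrt(j(F) - 6868) = sqrt((1/2)/8 - 6868) = sqrt((1/2)*(1/8) - 6868) = sqrt(1/16 - 6868) = sqrt(-109887/16) = I*sqrt(109887)/4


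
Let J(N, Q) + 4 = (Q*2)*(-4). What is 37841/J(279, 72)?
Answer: -37841/580 ≈ -65.243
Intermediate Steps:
J(N, Q) = -4 - 8*Q (J(N, Q) = -4 + (Q*2)*(-4) = -4 + (2*Q)*(-4) = -4 - 8*Q)
37841/J(279, 72) = 37841/(-4 - 8*72) = 37841/(-4 - 576) = 37841/(-580) = 37841*(-1/580) = -37841/580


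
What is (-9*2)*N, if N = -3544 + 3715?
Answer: -3078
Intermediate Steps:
N = 171
(-9*2)*N = -9*2*171 = -18*171 = -3078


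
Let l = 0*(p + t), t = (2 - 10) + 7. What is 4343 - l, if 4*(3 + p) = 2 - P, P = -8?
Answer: 4343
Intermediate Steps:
p = -½ (p = -3 + (2 - 1*(-8))/4 = -3 + (2 + 8)/4 = -3 + (¼)*10 = -3 + 5/2 = -½ ≈ -0.50000)
t = -1 (t = -8 + 7 = -1)
l = 0 (l = 0*(-½ - 1) = 0*(-3/2) = 0)
4343 - l = 4343 - 1*0 = 4343 + 0 = 4343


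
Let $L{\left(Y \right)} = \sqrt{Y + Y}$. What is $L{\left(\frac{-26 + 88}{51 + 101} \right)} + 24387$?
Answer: $24387 + \frac{\sqrt{1178}}{38} \approx 24388.0$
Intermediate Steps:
$L{\left(Y \right)} = \sqrt{2} \sqrt{Y}$ ($L{\left(Y \right)} = \sqrt{2 Y} = \sqrt{2} \sqrt{Y}$)
$L{\left(\frac{-26 + 88}{51 + 101} \right)} + 24387 = \sqrt{2} \sqrt{\frac{-26 + 88}{51 + 101}} + 24387 = \sqrt{2} \sqrt{\frac{62}{152}} + 24387 = \sqrt{2} \sqrt{62 \cdot \frac{1}{152}} + 24387 = \sqrt{2} \sqrt{\frac{31}{76}} + 24387 = \sqrt{2} \frac{\sqrt{589}}{38} + 24387 = \frac{\sqrt{1178}}{38} + 24387 = 24387 + \frac{\sqrt{1178}}{38}$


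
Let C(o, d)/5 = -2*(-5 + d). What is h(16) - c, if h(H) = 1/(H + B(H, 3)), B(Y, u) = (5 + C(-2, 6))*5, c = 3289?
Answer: -29602/9 ≈ -3289.1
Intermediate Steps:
C(o, d) = 50 - 10*d (C(o, d) = 5*(-2*(-5 + d)) = 5*(10 - 2*d) = 50 - 10*d)
B(Y, u) = -25 (B(Y, u) = (5 + (50 - 10*6))*5 = (5 + (50 - 60))*5 = (5 - 10)*5 = -5*5 = -25)
h(H) = 1/(-25 + H) (h(H) = 1/(H - 25) = 1/(-25 + H))
h(16) - c = 1/(-25 + 16) - 1*3289 = 1/(-9) - 3289 = -⅑ - 3289 = -29602/9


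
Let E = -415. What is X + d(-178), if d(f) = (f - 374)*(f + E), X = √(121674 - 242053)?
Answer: 327336 + I*√120379 ≈ 3.2734e+5 + 346.96*I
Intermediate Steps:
X = I*√120379 (X = √(-120379) = I*√120379 ≈ 346.96*I)
d(f) = (-415 + f)*(-374 + f) (d(f) = (f - 374)*(f - 415) = (-374 + f)*(-415 + f) = (-415 + f)*(-374 + f))
X + d(-178) = I*√120379 + (155210 + (-178)² - 789*(-178)) = I*√120379 + (155210 + 31684 + 140442) = I*√120379 + 327336 = 327336 + I*√120379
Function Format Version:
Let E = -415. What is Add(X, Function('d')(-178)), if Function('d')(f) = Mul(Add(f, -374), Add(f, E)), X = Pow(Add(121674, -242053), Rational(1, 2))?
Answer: Add(327336, Mul(I, Pow(120379, Rational(1, 2)))) ≈ Add(3.2734e+5, Mul(346.96, I))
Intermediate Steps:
X = Mul(I, Pow(120379, Rational(1, 2))) (X = Pow(-120379, Rational(1, 2)) = Mul(I, Pow(120379, Rational(1, 2))) ≈ Mul(346.96, I))
Function('d')(f) = Mul(Add(-415, f), Add(-374, f)) (Function('d')(f) = Mul(Add(f, -374), Add(f, -415)) = Mul(Add(-374, f), Add(-415, f)) = Mul(Add(-415, f), Add(-374, f)))
Add(X, Function('d')(-178)) = Add(Mul(I, Pow(120379, Rational(1, 2))), Add(155210, Pow(-178, 2), Mul(-789, -178))) = Add(Mul(I, Pow(120379, Rational(1, 2))), Add(155210, 31684, 140442)) = Add(Mul(I, Pow(120379, Rational(1, 2))), 327336) = Add(327336, Mul(I, Pow(120379, Rational(1, 2))))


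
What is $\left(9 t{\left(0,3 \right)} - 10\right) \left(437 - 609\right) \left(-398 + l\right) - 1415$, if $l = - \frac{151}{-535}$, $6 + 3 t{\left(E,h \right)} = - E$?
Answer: $- \frac{1025500689}{535} \approx -1.9168 \cdot 10^{6}$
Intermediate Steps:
$t{\left(E,h \right)} = -2 - \frac{E}{3}$ ($t{\left(E,h \right)} = -2 + \frac{\left(-1\right) E}{3} = -2 - \frac{E}{3}$)
$l = \frac{151}{535}$ ($l = \left(-151\right) \left(- \frac{1}{535}\right) = \frac{151}{535} \approx 0.28224$)
$\left(9 t{\left(0,3 \right)} - 10\right) \left(437 - 609\right) \left(-398 + l\right) - 1415 = \left(9 \left(-2 - 0\right) - 10\right) \left(437 - 609\right) \left(-398 + \frac{151}{535}\right) - 1415 = \left(9 \left(-2 + 0\right) - 10\right) \left(\left(-172\right) \left(- \frac{212779}{535}\right)\right) - 1415 = \left(9 \left(-2\right) - 10\right) \frac{36597988}{535} - 1415 = \left(-18 - 10\right) \frac{36597988}{535} - 1415 = \left(-28\right) \frac{36597988}{535} - 1415 = - \frac{1024743664}{535} - 1415 = - \frac{1025500689}{535}$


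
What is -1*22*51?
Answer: -1122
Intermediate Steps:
-1*22*51 = -22*51 = -1122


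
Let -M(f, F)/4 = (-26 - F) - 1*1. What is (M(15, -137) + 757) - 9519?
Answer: -9202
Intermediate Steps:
M(f, F) = 108 + 4*F (M(f, F) = -4*((-26 - F) - 1*1) = -4*((-26 - F) - 1) = -4*(-27 - F) = 108 + 4*F)
(M(15, -137) + 757) - 9519 = ((108 + 4*(-137)) + 757) - 9519 = ((108 - 548) + 757) - 9519 = (-440 + 757) - 9519 = 317 - 9519 = -9202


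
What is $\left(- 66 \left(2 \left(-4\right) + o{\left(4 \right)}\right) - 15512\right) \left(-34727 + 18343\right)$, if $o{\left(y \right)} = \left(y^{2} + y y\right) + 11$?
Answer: $291995648$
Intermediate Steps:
$o{\left(y \right)} = 11 + 2 y^{2}$ ($o{\left(y \right)} = \left(y^{2} + y^{2}\right) + 11 = 2 y^{2} + 11 = 11 + 2 y^{2}$)
$\left(- 66 \left(2 \left(-4\right) + o{\left(4 \right)}\right) - 15512\right) \left(-34727 + 18343\right) = \left(- 66 \left(2 \left(-4\right) + \left(11 + 2 \cdot 4^{2}\right)\right) - 15512\right) \left(-34727 + 18343\right) = \left(- 66 \left(-8 + \left(11 + 2 \cdot 16\right)\right) - 15512\right) \left(-16384\right) = \left(- 66 \left(-8 + \left(11 + 32\right)\right) - 15512\right) \left(-16384\right) = \left(- 66 \left(-8 + 43\right) - 15512\right) \left(-16384\right) = \left(\left(-66\right) 35 - 15512\right) \left(-16384\right) = \left(-2310 - 15512\right) \left(-16384\right) = \left(-17822\right) \left(-16384\right) = 291995648$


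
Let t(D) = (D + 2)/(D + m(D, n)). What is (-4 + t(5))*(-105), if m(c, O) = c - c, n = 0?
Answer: 273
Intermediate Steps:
m(c, O) = 0
t(D) = (2 + D)/D (t(D) = (D + 2)/(D + 0) = (2 + D)/D)
(-4 + t(5))*(-105) = (-4 + (2 + 5)/5)*(-105) = (-4 + (⅕)*7)*(-105) = (-4 + 7/5)*(-105) = -13/5*(-105) = 273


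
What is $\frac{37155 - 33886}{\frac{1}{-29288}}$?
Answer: $-95742472$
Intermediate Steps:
$\frac{37155 - 33886}{\frac{1}{-29288}} = \frac{37155 - 33886}{- \frac{1}{29288}} = 3269 \left(-29288\right) = -95742472$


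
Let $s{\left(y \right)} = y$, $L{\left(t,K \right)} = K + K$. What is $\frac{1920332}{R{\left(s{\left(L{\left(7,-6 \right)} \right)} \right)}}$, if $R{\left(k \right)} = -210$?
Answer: $- \frac{960166}{105} \approx -9144.4$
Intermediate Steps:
$L{\left(t,K \right)} = 2 K$
$\frac{1920332}{R{\left(s{\left(L{\left(7,-6 \right)} \right)} \right)}} = \frac{1920332}{-210} = 1920332 \left(- \frac{1}{210}\right) = - \frac{960166}{105}$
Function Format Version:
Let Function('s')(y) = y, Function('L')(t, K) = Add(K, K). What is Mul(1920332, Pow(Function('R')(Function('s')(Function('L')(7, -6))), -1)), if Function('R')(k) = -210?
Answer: Rational(-960166, 105) ≈ -9144.4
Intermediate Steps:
Function('L')(t, K) = Mul(2, K)
Mul(1920332, Pow(Function('R')(Function('s')(Function('L')(7, -6))), -1)) = Mul(1920332, Pow(-210, -1)) = Mul(1920332, Rational(-1, 210)) = Rational(-960166, 105)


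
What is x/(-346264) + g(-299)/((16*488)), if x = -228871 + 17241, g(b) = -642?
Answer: 89381597/168976832 ≈ 0.52896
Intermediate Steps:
x = -211630
x/(-346264) + g(-299)/((16*488)) = -211630/(-346264) - 642/(16*488) = -211630*(-1/346264) - 642/7808 = 105815/173132 - 642*1/7808 = 105815/173132 - 321/3904 = 89381597/168976832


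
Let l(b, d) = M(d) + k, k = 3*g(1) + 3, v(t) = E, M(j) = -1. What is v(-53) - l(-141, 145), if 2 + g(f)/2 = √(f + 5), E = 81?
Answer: 91 - 6*√6 ≈ 76.303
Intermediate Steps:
g(f) = -4 + 2*√(5 + f) (g(f) = -4 + 2*√(f + 5) = -4 + 2*√(5 + f))
v(t) = 81
k = -9 + 6*√6 (k = 3*(-4 + 2*√(5 + 1)) + 3 = 3*(-4 + 2*√6) + 3 = (-12 + 6*√6) + 3 = -9 + 6*√6 ≈ 5.6969)
l(b, d) = -10 + 6*√6 (l(b, d) = -1 + (-9 + 6*√6) = -10 + 6*√6)
v(-53) - l(-141, 145) = 81 - (-10 + 6*√6) = 81 + (10 - 6*√6) = 91 - 6*√6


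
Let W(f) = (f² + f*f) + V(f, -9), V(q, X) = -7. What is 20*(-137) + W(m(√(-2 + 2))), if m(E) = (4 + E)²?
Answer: -2235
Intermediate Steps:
W(f) = -7 + 2*f² (W(f) = (f² + f*f) - 7 = (f² + f²) - 7 = 2*f² - 7 = -7 + 2*f²)
20*(-137) + W(m(√(-2 + 2))) = 20*(-137) + (-7 + 2*((4 + √(-2 + 2))²)²) = -2740 + (-7 + 2*((4 + √0)²)²) = -2740 + (-7 + 2*((4 + 0)²)²) = -2740 + (-7 + 2*(4²)²) = -2740 + (-7 + 2*16²) = -2740 + (-7 + 2*256) = -2740 + (-7 + 512) = -2740 + 505 = -2235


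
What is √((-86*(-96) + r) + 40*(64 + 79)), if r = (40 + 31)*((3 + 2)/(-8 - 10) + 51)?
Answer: √632782/6 ≈ 132.58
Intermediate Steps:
r = 64823/18 (r = 71*(5/(-18) + 51) = 71*(5*(-1/18) + 51) = 71*(-5/18 + 51) = 71*(913/18) = 64823/18 ≈ 3601.3)
√((-86*(-96) + r) + 40*(64 + 79)) = √((-86*(-96) + 64823/18) + 40*(64 + 79)) = √((8256 + 64823/18) + 40*143) = √(213431/18 + 5720) = √(316391/18) = √632782/6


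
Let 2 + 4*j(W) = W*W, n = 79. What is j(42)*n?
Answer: 69599/2 ≈ 34800.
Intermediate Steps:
j(W) = -½ + W²/4 (j(W) = -½ + (W*W)/4 = -½ + W²/4)
j(42)*n = (-½ + (¼)*42²)*79 = (-½ + (¼)*1764)*79 = (-½ + 441)*79 = (881/2)*79 = 69599/2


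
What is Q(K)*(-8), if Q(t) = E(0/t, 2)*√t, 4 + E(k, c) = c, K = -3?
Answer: 16*I*√3 ≈ 27.713*I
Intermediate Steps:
E(k, c) = -4 + c
Q(t) = -2*√t (Q(t) = (-4 + 2)*√t = -2*√t)
Q(K)*(-8) = -2*I*√3*(-8) = 16*I*√3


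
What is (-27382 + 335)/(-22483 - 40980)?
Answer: 27047/63463 ≈ 0.42619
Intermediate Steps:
(-27382 + 335)/(-22483 - 40980) = -27047/(-63463) = -27047*(-1/63463) = 27047/63463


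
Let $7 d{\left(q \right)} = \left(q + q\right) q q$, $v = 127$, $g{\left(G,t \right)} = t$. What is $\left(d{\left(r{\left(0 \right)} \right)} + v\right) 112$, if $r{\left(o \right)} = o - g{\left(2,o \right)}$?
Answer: $14224$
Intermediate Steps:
$r{\left(o \right)} = 0$ ($r{\left(o \right)} = o - o = 0$)
$d{\left(q \right)} = \frac{2 q^{3}}{7}$ ($d{\left(q \right)} = \frac{\left(q + q\right) q q}{7} = \frac{2 q q^{2}}{7} = \frac{2 q^{3}}{7}$)
$\left(d{\left(r{\left(0 \right)} \right)} + v\right) 112 = \left(\frac{2 \cdot 0^{3}}{7} + 127\right) 112 = \left(\frac{2}{7} \cdot 0 + 127\right) 112 = \left(0 + 127\right) 112 = 127 \cdot 112 = 14224$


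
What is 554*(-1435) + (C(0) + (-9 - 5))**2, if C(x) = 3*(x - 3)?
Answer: -794461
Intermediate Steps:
C(x) = -9 + 3*x (C(x) = 3*(-3 + x) = -9 + 3*x)
554*(-1435) + (C(0) + (-9 - 5))**2 = 554*(-1435) + ((-9 + 3*0) + (-9 - 5))**2 = -794990 + ((-9 + 0) - 14)**2 = -794990 + (-9 - 14)**2 = -794990 + (-23)**2 = -794990 + 529 = -794461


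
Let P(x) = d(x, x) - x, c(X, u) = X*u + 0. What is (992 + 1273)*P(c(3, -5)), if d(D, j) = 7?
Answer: 49830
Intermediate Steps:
c(X, u) = X*u
P(x) = 7 - x
(992 + 1273)*P(c(3, -5)) = (992 + 1273)*(7 - 3*(-5)) = 2265*(7 - 1*(-15)) = 2265*(7 + 15) = 2265*22 = 49830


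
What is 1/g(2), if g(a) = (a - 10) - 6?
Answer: -1/14 ≈ -0.071429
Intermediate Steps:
g(a) = -16 + a (g(a) = (-10 + a) - 6 = -16 + a)
1/g(2) = 1/(-16 + 2) = 1/(-14) = -1/14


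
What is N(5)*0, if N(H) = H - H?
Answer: 0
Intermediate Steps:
N(H) = 0
N(5)*0 = 0*0 = 0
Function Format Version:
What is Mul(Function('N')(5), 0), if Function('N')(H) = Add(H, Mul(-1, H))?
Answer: 0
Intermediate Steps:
Function('N')(H) = 0
Mul(Function('N')(5), 0) = Mul(0, 0) = 0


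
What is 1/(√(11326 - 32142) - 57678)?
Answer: -28839/1663386250 - I*√1301/831693125 ≈ -1.7338e-5 - 4.3369e-8*I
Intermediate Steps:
1/(√(11326 - 32142) - 57678) = 1/(√(-20816) - 57678) = 1/(4*I*√1301 - 57678) = 1/(-57678 + 4*I*√1301)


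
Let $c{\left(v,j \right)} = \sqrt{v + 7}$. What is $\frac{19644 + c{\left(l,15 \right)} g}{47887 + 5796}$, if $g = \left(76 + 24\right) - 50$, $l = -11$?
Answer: $\frac{19644}{53683} + \frac{100 i}{53683} \approx 0.36593 + 0.0018628 i$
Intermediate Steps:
$c{\left(v,j \right)} = \sqrt{7 + v}$
$g = 50$ ($g = 100 - 50 = 50$)
$\frac{19644 + c{\left(l,15 \right)} g}{47887 + 5796} = \frac{19644 + \sqrt{7 - 11} \cdot 50}{47887 + 5796} = \frac{19644 + \sqrt{-4} \cdot 50}{53683} = \left(19644 + 2 i 50\right) \frac{1}{53683} = \left(19644 + 100 i\right) \frac{1}{53683} = \frac{19644}{53683} + \frac{100 i}{53683}$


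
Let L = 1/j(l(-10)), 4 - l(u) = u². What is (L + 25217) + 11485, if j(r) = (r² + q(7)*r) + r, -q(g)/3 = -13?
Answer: 197309953/5376 ≈ 36702.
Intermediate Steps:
q(g) = 39 (q(g) = -3*(-13) = 39)
l(u) = 4 - u²
j(r) = r² + 40*r (j(r) = (r² + 39*r) + r = r² + 40*r)
L = 1/5376 (L = 1/((4 - 1*(-10)²)*(40 + (4 - 1*(-10)²))) = 1/((4 - 1*100)*(40 + (4 - 1*100))) = 1/((4 - 100)*(40 + (4 - 100))) = 1/(-96*(40 - 96)) = 1/(-96*(-56)) = 1/5376 ≈ 0.00018601)
(L + 25217) + 11485 = (1/5376 + 25217) + 11485 = 135566593/5376 + 11485 = 197309953/5376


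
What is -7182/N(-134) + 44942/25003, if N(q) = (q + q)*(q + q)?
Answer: 1524171331/897907736 ≈ 1.6975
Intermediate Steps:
N(q) = 4*q² (N(q) = (2*q)*(2*q) = 4*q²)
-7182/N(-134) + 44942/25003 = -7182/(4*(-134)²) + 44942/25003 = -7182/(4*17956) + 44942*(1/25003) = -7182/71824 + 44942/25003 = -7182*1/71824 + 44942/25003 = -3591/35912 + 44942/25003 = 1524171331/897907736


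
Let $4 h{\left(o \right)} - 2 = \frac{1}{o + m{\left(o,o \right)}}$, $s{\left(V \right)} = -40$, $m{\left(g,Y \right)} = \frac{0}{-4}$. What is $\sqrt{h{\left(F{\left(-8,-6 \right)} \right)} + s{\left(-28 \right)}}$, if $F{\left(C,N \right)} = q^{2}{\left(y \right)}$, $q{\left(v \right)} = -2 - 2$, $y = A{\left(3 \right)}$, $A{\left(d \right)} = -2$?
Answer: $\frac{19 i \sqrt{7}}{8} \approx 6.2837 i$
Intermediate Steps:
$y = -2$
$m{\left(g,Y \right)} = 0$ ($m{\left(g,Y \right)} = 0 \left(- \frac{1}{4}\right) = 0$)
$q{\left(v \right)} = -4$
$F{\left(C,N \right)} = 16$ ($F{\left(C,N \right)} = \left(-4\right)^{2} = 16$)
$h{\left(o \right)} = \frac{1}{2} + \frac{1}{4 o}$ ($h{\left(o \right)} = \frac{1}{2} + \frac{1}{4 \left(o + 0\right)} = \frac{1}{2} + \frac{1}{4 o}$)
$\sqrt{h{\left(F{\left(-8,-6 \right)} \right)} + s{\left(-28 \right)}} = \sqrt{\frac{1 + 2 \cdot 16}{4 \cdot 16} - 40} = \sqrt{\frac{1}{4} \cdot \frac{1}{16} \left(1 + 32\right) - 40} = \sqrt{\frac{1}{4} \cdot \frac{1}{16} \cdot 33 - 40} = \sqrt{\frac{33}{64} - 40} = \sqrt{- \frac{2527}{64}} = \frac{19 i \sqrt{7}}{8}$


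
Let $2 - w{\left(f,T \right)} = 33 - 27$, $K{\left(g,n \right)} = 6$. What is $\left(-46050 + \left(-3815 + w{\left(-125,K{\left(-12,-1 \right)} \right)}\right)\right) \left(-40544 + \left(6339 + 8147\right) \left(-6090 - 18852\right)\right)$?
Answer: $18020180903364$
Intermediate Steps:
$w{\left(f,T \right)} = -4$ ($w{\left(f,T \right)} = 2 - \left(33 - 27\right) = 2 - 6 = -4$)
$\left(-46050 + \left(-3815 + w{\left(-125,K{\left(-12,-1 \right)} \right)}\right)\right) \left(-40544 + \left(6339 + 8147\right) \left(-6090 - 18852\right)\right) = \left(-46050 - 3819\right) \left(-40544 + \left(6339 + 8147\right) \left(-6090 - 18852\right)\right) = \left(-46050 - 3819\right) \left(-40544 + 14486 \left(-24942\right)\right) = - 49869 \left(-40544 - 361309812\right) = \left(-49869\right) \left(-361350356\right) = 18020180903364$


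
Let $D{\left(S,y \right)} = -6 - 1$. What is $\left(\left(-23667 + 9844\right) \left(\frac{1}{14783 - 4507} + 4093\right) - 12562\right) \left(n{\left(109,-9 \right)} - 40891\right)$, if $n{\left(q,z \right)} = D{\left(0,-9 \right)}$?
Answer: $\frac{11891500265352851}{5138} \approx 2.3144 \cdot 10^{12}$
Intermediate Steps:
$D{\left(S,y \right)} = -7$ ($D{\left(S,y \right)} = -6 - 1 = -7$)
$n{\left(q,z \right)} = -7$
$\left(\left(-23667 + 9844\right) \left(\frac{1}{14783 - 4507} + 4093\right) - 12562\right) \left(n{\left(109,-9 \right)} - 40891\right) = \left(\left(-23667 + 9844\right) \left(\frac{1}{14783 - 4507} + 4093\right) - 12562\right) \left(-7 - 40891\right) = \left(- 13823 \left(\frac{1}{10276} + 4093\right) - 12562\right) \left(-40898\right) = \left(\left(-13823\right) \frac{42059669}{10276} - 12562\right) \left(-40898\right) = \left(- \frac{581390804587}{10276} - 12562\right) \left(-40898\right) = \left(- \frac{581519891699}{10276}\right) \left(-40898\right) = \frac{11891500265352851}{5138}$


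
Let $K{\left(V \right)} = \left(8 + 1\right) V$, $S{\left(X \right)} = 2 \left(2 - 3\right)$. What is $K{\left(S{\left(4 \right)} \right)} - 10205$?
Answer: $-10223$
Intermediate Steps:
$S{\left(X \right)} = -2$ ($S{\left(X \right)} = 2 \left(-1\right) = -2$)
$K{\left(V \right)} = 9 V$
$K{\left(S{\left(4 \right)} \right)} - 10205 = 9 \left(-2\right) - 10205 = -18 - 10205 = -10223$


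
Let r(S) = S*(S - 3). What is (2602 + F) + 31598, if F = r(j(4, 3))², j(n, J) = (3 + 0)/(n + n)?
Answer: 140087169/4096 ≈ 34201.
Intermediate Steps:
j(n, J) = 3/(2*n) (j(n, J) = 3/((2*n)) = 3*(1/(2*n)) = 3/(2*n))
r(S) = S*(-3 + S)
F = 3969/4096 (F = (((3/2)/4)*(-3 + (3/2)/4))² = (((3/2)*(¼))*(-3 + (3/2)*(¼)))² = (3*(-3 + 3/8)/8)² = ((3/8)*(-21/8))² = (-63/64)² = 3969/4096 ≈ 0.96899)
(2602 + F) + 31598 = (2602 + 3969/4096) + 31598 = 10661761/4096 + 31598 = 140087169/4096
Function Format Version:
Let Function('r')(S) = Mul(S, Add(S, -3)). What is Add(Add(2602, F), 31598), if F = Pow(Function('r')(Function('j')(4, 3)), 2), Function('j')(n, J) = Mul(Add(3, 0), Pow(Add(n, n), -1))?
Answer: Rational(140087169, 4096) ≈ 34201.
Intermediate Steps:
Function('j')(n, J) = Mul(Rational(3, 2), Pow(n, -1)) (Function('j')(n, J) = Mul(3, Pow(Mul(2, n), -1)) = Mul(3, Mul(Rational(1, 2), Pow(n, -1))) = Mul(Rational(3, 2), Pow(n, -1)))
Function('r')(S) = Mul(S, Add(-3, S))
F = Rational(3969, 4096) (F = Pow(Mul(Mul(Rational(3, 2), Pow(4, -1)), Add(-3, Mul(Rational(3, 2), Pow(4, -1)))), 2) = Pow(Mul(Mul(Rational(3, 2), Rational(1, 4)), Add(-3, Mul(Rational(3, 2), Rational(1, 4)))), 2) = Pow(Mul(Rational(3, 8), Add(-3, Rational(3, 8))), 2) = Pow(Mul(Rational(3, 8), Rational(-21, 8)), 2) = Pow(Rational(-63, 64), 2) = Rational(3969, 4096) ≈ 0.96899)
Add(Add(2602, F), 31598) = Add(Add(2602, Rational(3969, 4096)), 31598) = Add(Rational(10661761, 4096), 31598) = Rational(140087169, 4096)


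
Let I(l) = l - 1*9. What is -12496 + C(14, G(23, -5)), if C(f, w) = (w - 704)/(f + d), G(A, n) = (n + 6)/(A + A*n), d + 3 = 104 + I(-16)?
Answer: -103531649/8280 ≈ -12504.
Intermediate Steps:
I(l) = -9 + l (I(l) = l - 9 = -9 + l)
d = 76 (d = -3 + (104 + (-9 - 16)) = -3 + (104 - 25) = -3 + 79 = 76)
G(A, n) = (6 + n)/(A + A*n)
C(f, w) = (-704 + w)/(76 + f) (C(f, w) = (w - 704)/(f + 76) = (-704 + w)/(76 + f))
-12496 + C(14, G(23, -5)) = -12496 + (-704 + (6 - 5)/(23*(1 - 5)))/(76 + 14) = -12496 + (-704 + (1/23)*1/(-4))/90 = -12496 + (-704 + (1/23)*(-1/4)*1)/90 = -12496 + (-704 - 1/92)/90 = -12496 + (1/90)*(-64769/92) = -12496 - 64769/8280 = -103531649/8280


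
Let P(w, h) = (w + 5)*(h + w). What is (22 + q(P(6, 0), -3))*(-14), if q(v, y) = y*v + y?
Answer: 2506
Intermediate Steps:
P(w, h) = (5 + w)*(h + w)
q(v, y) = y + v*y (q(v, y) = v*y + y = y + v*y)
(22 + q(P(6, 0), -3))*(-14) = (22 - 3*(1 + (6² + 5*0 + 5*6 + 0*6)))*(-14) = (22 - 3*(1 + (36 + 0 + 30 + 0)))*(-14) = (22 - 3*(1 + 66))*(-14) = (22 - 3*67)*(-14) = (22 - 201)*(-14) = -179*(-14) = 2506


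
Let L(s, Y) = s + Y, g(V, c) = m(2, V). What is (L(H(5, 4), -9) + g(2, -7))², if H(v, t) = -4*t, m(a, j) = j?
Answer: 529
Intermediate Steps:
g(V, c) = V
L(s, Y) = Y + s
(L(H(5, 4), -9) + g(2, -7))² = ((-9 - 4*4) + 2)² = ((-9 - 16) + 2)² = (-25 + 2)² = (-23)² = 529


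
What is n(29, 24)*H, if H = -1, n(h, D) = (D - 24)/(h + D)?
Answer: 0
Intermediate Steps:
n(h, D) = (-24 + D)/(D + h)
n(29, 24)*H = ((-24 + 24)/(24 + 29))*(-1) = (0/53)*(-1) = ((1/53)*0)*(-1) = 0*(-1) = 0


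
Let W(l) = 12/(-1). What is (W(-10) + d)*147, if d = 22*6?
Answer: 17640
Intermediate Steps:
W(l) = -12 (W(l) = 12*(-1) = -12)
d = 132
(W(-10) + d)*147 = (-12 + 132)*147 = 120*147 = 17640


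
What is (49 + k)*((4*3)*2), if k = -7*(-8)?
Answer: 2520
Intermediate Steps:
k = 56
(49 + k)*((4*3)*2) = (49 + 56)*((4*3)*2) = 105*(12*2) = 105*24 = 2520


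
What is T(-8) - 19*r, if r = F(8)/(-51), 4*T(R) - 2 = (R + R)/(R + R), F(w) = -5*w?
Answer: -2887/204 ≈ -14.152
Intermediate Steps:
T(R) = 3/4 (T(R) = 1/2 + ((R + R)/(R + R))/4 = 1/2 + ((2*R)/((2*R)))/4 = 1/2 + ((2*R)*(1/(2*R)))/4 = 1/2 + (1/4)*1 = 1/2 + 1/4 = 3/4)
r = 40/51 (r = -5*8/(-51) = -40*(-1/51) = 40/51 ≈ 0.78431)
T(-8) - 19*r = 3/4 - 19*40/51 = 3/4 - 760/51 = -2887/204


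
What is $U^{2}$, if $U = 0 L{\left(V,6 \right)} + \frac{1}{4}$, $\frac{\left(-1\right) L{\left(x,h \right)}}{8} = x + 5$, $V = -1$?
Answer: $\frac{1}{16} \approx 0.0625$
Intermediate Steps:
$L{\left(x,h \right)} = -40 - 8 x$ ($L{\left(x,h \right)} = - 8 \left(x + 5\right) = - 8 \left(5 + x\right) = -40 - 8 x$)
$U = \frac{1}{4}$ ($U = 0 \left(-40 - -8\right) + \frac{1}{4} = 0 \left(-40 + 8\right) + \frac{1}{4} = 0 \left(-32\right) + \frac{1}{4} = 0 + \frac{1}{4} = \frac{1}{4} \approx 0.25$)
$U^{2} = \left(\frac{1}{4}\right)^{2} = \frac{1}{16}$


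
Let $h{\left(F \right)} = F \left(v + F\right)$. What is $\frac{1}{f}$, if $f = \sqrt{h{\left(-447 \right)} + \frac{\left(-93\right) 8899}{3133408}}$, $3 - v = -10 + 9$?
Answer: $\frac{4 \sqrt{13501501648840702}}{206826585987} \approx 0.0022472$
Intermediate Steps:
$v = 4$ ($v = 3 - \left(-10 + 9\right) = 3 - -1 = 3 + 1 = 4$)
$h{\left(F \right)} = F \left(4 + F\right)$
$f = \frac{3 \sqrt{13501501648840702}}{783352}$ ($f = \sqrt{- 447 \left(4 - 447\right) + \frac{\left(-93\right) 8899}{3133408}} = \sqrt{\left(-447\right) \left(-443\right) - \frac{827607}{3133408}} = \sqrt{198021 - \frac{827607}{3133408}} = \sqrt{\frac{620479757961}{3133408}} = \frac{3 \sqrt{13501501648840702}}{783352} \approx 445.0$)
$\frac{1}{f} = \frac{1}{\frac{3}{783352} \sqrt{13501501648840702}} = \frac{4 \sqrt{13501501648840702}}{206826585987}$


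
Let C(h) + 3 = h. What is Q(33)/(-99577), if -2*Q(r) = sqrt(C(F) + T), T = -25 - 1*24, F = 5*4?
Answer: 2*I*sqrt(2)/99577 ≈ 2.8404e-5*I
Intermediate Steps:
F = 20
T = -49 (T = -25 - 24 = -49)
C(h) = -3 + h
Q(r) = -2*I*sqrt(2) (Q(r) = -sqrt((-3 + 20) - 49)/2 = -sqrt(17 - 49)/2 = -2*I*sqrt(2))
Q(33)/(-99577) = -2*I*sqrt(2)/(-99577) = -2*I*sqrt(2)*(-1/99577) = 2*I*sqrt(2)/99577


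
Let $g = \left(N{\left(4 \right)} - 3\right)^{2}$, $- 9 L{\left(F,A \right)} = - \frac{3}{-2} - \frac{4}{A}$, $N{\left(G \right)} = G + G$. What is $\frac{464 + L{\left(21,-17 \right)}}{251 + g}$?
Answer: $\frac{141925}{84456} \approx 1.6805$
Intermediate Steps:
$N{\left(G \right)} = 2 G$
$L{\left(F,A \right)} = - \frac{1}{6} + \frac{4}{9 A}$ ($L{\left(F,A \right)} = - \frac{- \frac{3}{-2} - \frac{4}{A}}{9} = - \frac{\left(-3\right) \left(- \frac{1}{2}\right) - \frac{4}{A}}{9} = - \frac{\frac{3}{2} - \frac{4}{A}}{9} = - \frac{1}{6} + \frac{4}{9 A}$)
$g = 25$ ($g = \left(2 \cdot 4 - 3\right)^{2} = \left(8 - 3\right)^{2} = 5^{2} = 25$)
$\frac{464 + L{\left(21,-17 \right)}}{251 + g} = \frac{464 + \frac{8 - -51}{18 \left(-17\right)}}{251 + 25} = \frac{464 + \frac{1}{18} \left(- \frac{1}{17}\right) \left(8 + 51\right)}{276} = \left(464 + \frac{1}{18} \left(- \frac{1}{17}\right) 59\right) \frac{1}{276} = \left(464 - \frac{59}{306}\right) \frac{1}{276} = \frac{141925}{306} \cdot \frac{1}{276} = \frac{141925}{84456}$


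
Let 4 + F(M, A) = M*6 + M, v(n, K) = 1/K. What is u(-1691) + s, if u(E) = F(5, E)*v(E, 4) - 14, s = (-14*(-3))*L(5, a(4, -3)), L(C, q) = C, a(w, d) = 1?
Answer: 815/4 ≈ 203.75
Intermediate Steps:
F(M, A) = -4 + 7*M (F(M, A) = -4 + (M*6 + M) = -4 + (6*M + M) = -4 + 7*M)
s = 210 (s = -14*(-3)*5 = 42*5 = 210)
u(E) = -25/4 (u(E) = (-4 + 7*5)/4 - 14 = (-4 + 35)*(¼) - 14 = 31*(¼) - 14 = 31/4 - 14 = -25/4)
u(-1691) + s = -25/4 + 210 = 815/4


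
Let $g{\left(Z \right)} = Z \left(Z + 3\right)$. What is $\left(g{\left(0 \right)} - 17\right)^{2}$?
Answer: $289$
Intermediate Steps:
$g{\left(Z \right)} = Z \left(3 + Z\right)$
$\left(g{\left(0 \right)} - 17\right)^{2} = \left(0 \left(3 + 0\right) - 17\right)^{2} = \left(0 \cdot 3 - 17\right)^{2} = \left(0 - 17\right)^{2} = \left(-17\right)^{2} = 289$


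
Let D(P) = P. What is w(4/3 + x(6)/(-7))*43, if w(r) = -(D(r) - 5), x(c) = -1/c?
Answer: 2193/14 ≈ 156.64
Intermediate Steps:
w(r) = 5 - r (w(r) = -(r - 5) = -(-5 + r) = 5 - r)
w(4/3 + x(6)/(-7))*43 = (5 - (4/3 - 1/6/(-7)))*43 = (5 - (4*(1/3) - 1*1/6*(-1/7)))*43 = (5 - (4/3 - 1/6*(-1/7)))*43 = (5 - (4/3 + 1/42))*43 = (5 - 1*19/14)*43 = (5 - 19/14)*43 = (51/14)*43 = 2193/14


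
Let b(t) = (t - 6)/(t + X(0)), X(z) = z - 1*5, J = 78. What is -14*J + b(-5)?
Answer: -10909/10 ≈ -1090.9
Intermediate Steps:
X(z) = -5 + z (X(z) = z - 5 = -5 + z)
b(t) = (-6 + t)/(-5 + t) (b(t) = (t - 6)/(t + (-5 + 0)) = (-6 + t)/(t - 5) = (-6 + t)/(-5 + t))
-14*J + b(-5) = -14*78 + (-6 - 5)/(-5 - 5) = -1092 - 11/(-10) = -1092 - 1/10*(-11) = -1092 + 11/10 = -10909/10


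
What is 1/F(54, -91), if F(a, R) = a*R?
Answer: -1/4914 ≈ -0.00020350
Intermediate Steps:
F(a, R) = R*a
1/F(54, -91) = 1/(-91*54) = 1/(-4914) = -1/4914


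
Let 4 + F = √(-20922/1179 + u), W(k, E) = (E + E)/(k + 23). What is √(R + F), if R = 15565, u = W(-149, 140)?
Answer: √(2403380889 + 393*I*√3084002)/393 ≈ 124.74 + 0.017911*I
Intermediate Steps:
W(k, E) = 2*E/(23 + k) (W(k, E) = (2*E)/(23 + k) = 2*E/(23 + k))
u = -20/9 (u = 2*140/(23 - 149) = 2*140/(-126) = 2*140*(-1/126) = -20/9 ≈ -2.2222)
F = -4 + I*√3084002/393 (F = -4 + √(-20922/1179 - 20/9) = -4 + √(-20922*1/1179 - 20/9) = -4 + √(-6974/393 - 20/9) = -4 + √(-23542/1179) = -4 + I*√3084002/393 ≈ -4.0 + 4.4685*I)
√(R + F) = √(15565 + (-4 + I*√3084002/393)) = √(15561 + I*√3084002/393)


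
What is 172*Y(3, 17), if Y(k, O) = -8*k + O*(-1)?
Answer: -7052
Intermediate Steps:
Y(k, O) = -O - 8*k (Y(k, O) = -8*k - O = -O - 8*k)
172*Y(3, 17) = 172*(-1*17 - 8*3) = 172*(-17 - 24) = 172*(-41) = -7052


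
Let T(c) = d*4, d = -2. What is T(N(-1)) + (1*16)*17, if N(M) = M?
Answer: 264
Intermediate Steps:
T(c) = -8 (T(c) = -2*4 = -8)
T(N(-1)) + (1*16)*17 = -8 + (1*16)*17 = -8 + 16*17 = -8 + 272 = 264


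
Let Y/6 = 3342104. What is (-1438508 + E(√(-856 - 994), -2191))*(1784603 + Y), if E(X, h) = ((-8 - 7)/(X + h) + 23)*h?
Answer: -52047337699514049414/1600777 - 1196134108925*I*√74/1600777 ≈ -3.2514e+13 - 6.4278e+6*I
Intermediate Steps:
Y = 20052624 (Y = 6*3342104 = 20052624)
E(X, h) = h*(23 - 15/(X + h)) (E(X, h) = (-15/(X + h) + 23)*h = (23 - 15/(X + h))*h = h*(23 - 15/(X + h)))
(-1438508 + E(√(-856 - 994), -2191))*(1784603 + Y) = (-1438508 - 2191*(-15 + 23*√(-856 - 994) + 23*(-2191))/(√(-856 - 994) - 2191))*(1784603 + 20052624) = (-1438508 - 2191*(-15 + 23*√(-1850) - 50393)/(√(-1850) - 2191))*21837227 = (-1438508 - 2191*(-15 + 23*(5*I*√74) - 50393)/(5*I*√74 - 2191))*21837227 = (-1438508 - 2191*(-15 + 115*I*√74 - 50393)/(-2191 + 5*I*√74))*21837227 = (-1438508 - 2191*(-50408 + 115*I*√74)/(-2191 + 5*I*√74))*21837227 = -31413025737316 - 47845364357*(-50408 + 115*I*√74)/(-2191 + 5*I*√74)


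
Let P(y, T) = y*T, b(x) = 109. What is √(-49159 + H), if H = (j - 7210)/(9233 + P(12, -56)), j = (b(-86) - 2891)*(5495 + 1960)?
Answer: I*√77153342691/1223 ≈ 227.12*I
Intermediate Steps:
P(y, T) = T*y
j = -20739810 (j = (109 - 2891)*(5495 + 1960) = -2782*7455 = -20739810)
H = -2963860/1223 (H = (-20739810 - 7210)/(9233 - 56*12) = -20747020/(9233 - 672) = -20747020/8561 = -20747020*1/8561 = -2963860/1223 ≈ -2423.4)
√(-49159 + H) = √(-49159 - 2963860/1223) = √(-63085317/1223) = I*√77153342691/1223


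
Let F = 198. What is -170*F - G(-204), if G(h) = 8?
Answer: -33668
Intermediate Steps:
-170*F - G(-204) = -170*198 - 1*8 = -33660 - 8 = -33668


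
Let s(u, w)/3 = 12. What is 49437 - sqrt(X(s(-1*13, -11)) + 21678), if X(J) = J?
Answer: 49437 - sqrt(21714) ≈ 49290.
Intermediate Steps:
s(u, w) = 36 (s(u, w) = 3*12 = 36)
49437 - sqrt(X(s(-1*13, -11)) + 21678) = 49437 - sqrt(36 + 21678) = 49437 - sqrt(21714)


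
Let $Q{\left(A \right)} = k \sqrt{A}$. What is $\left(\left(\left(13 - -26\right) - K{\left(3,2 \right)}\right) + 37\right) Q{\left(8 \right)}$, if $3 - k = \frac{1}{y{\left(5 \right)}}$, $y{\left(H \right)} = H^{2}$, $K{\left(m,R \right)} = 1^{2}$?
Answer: $444 \sqrt{2} \approx 627.91$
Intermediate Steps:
$K{\left(m,R \right)} = 1$
$k = \frac{74}{25}$ ($k = 3 - \frac{1}{5^{2}} = 3 - \frac{1}{25} = \frac{74}{25} \approx 2.96$)
$Q{\left(A \right)} = \frac{74 \sqrt{A}}{25}$
$\left(\left(\left(13 - -26\right) - K{\left(3,2 \right)}\right) + 37\right) Q{\left(8 \right)} = \left(\left(\left(13 - -26\right) - 1\right) + 37\right) \frac{74 \sqrt{8}}{25} = \left(\left(\left(13 + 26\right) - 1\right) + 37\right) \frac{74 \cdot 2 \sqrt{2}}{25} = \left(\left(39 - 1\right) + 37\right) \frac{148 \sqrt{2}}{25} = \left(38 + 37\right) \frac{148 \sqrt{2}}{25} = 75 \frac{148 \sqrt{2}}{25} = 444 \sqrt{2}$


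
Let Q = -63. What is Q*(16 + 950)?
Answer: -60858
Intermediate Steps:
Q*(16 + 950) = -63*(16 + 950) = -63*966 = -60858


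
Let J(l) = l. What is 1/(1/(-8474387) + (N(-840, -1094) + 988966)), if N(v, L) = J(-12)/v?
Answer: 593207090/586661651443257 ≈ 1.0112e-6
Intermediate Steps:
N(v, L) = -12/v
1/(1/(-8474387) + (N(-840, -1094) + 988966)) = 1/(1/(-8474387) + (-12/(-840) + 988966)) = 1/(-1/8474387 + (-12*(-1/840) + 988966)) = 1/(-1/8474387 + (1/70 + 988966)) = 1/(-1/8474387 + 69227621/70) = 1/(586661651443257/593207090) = 593207090/586661651443257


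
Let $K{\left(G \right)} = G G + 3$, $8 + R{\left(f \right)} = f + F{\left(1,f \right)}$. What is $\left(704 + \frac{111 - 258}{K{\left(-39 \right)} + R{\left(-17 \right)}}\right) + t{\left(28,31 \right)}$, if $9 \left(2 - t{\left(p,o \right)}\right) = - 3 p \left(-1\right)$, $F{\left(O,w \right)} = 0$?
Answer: $\frac{3132469}{4497} \approx 696.57$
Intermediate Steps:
$t{\left(p,o \right)} = 2 - \frac{p}{3}$ ($t{\left(p,o \right)} = 2 - \frac{- 3 p \left(-1\right)}{9} = 2 - \frac{3 p}{9} = 2 - \frac{p}{3}$)
$R{\left(f \right)} = -8 + f$ ($R{\left(f \right)} = -8 + \left(f + 0\right) = -8 + f$)
$K{\left(G \right)} = 3 + G^{2}$ ($K{\left(G \right)} = G^{2} + 3 = 3 + G^{2}$)
$\left(704 + \frac{111 - 258}{K{\left(-39 \right)} + R{\left(-17 \right)}}\right) + t{\left(28,31 \right)} = \left(704 + \frac{111 - 258}{\left(3 + \left(-39\right)^{2}\right) - 25}\right) + \left(2 - \frac{28}{3}\right) = \left(704 - \frac{147}{\left(3 + 1521\right) - 25}\right) + \left(2 - \frac{28}{3}\right) = \left(704 - \frac{147}{1524 - 25}\right) - \frac{22}{3} = \left(704 - \frac{147}{1499}\right) - \frac{22}{3} = \frac{1055149}{1499} - \frac{22}{3} = \frac{3132469}{4497}$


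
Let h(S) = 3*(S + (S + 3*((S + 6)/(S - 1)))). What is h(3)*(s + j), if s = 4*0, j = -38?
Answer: -2223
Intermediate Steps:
h(S) = 6*S + 9*(6 + S)/(-1 + S) (h(S) = 3*(S + (S + 3*((6 + S)/(-1 + S)))) = 3*(S + (S + 3*(6 + S)/(-1 + S))) = 3*(2*S + 3*(6 + S)/(-1 + S)) = 6*S + 9*(6 + S)/(-1 + S))
s = 0
h(3)*(s + j) = (3*(18 + 3 + 2*3²)/(-1 + 3))*(0 - 38) = (3*(18 + 3 + 2*9)/2)*(-38) = (3*(½)*(18 + 3 + 18))*(-38) = (3*(½)*39)*(-38) = (117/2)*(-38) = -2223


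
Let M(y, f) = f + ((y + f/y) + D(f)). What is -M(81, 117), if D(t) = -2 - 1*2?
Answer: -1759/9 ≈ -195.44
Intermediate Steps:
D(t) = -4 (D(t) = -2 - 2 = -4)
M(y, f) = -4 + f + y + f/y (M(y, f) = f + ((y + f/y) - 4) = f + (-4 + y + f/y) = -4 + f + y + f/y)
-M(81, 117) = -(-4 + 117 + 81 + 117/81) = -(-4 + 117 + 81 + 117*(1/81)) = -(-4 + 117 + 81 + 13/9) = -1*1759/9 = -1759/9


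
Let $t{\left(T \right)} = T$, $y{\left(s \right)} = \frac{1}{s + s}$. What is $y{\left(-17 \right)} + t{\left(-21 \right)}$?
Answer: $- \frac{715}{34} \approx -21.029$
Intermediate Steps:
$y{\left(s \right)} = \frac{1}{2 s}$
$y{\left(-17 \right)} + t{\left(-21 \right)} = \frac{1}{2 \left(-17\right)} - 21 = \frac{1}{2} \left(- \frac{1}{17}\right) - 21 = - \frac{1}{34} - 21 = - \frac{715}{34}$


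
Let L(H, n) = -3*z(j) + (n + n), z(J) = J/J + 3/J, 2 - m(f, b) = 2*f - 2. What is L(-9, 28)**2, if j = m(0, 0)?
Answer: 41209/16 ≈ 2575.6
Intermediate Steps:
m(f, b) = 4 - 2*f (m(f, b) = 2 - (2*f - 2) = 2 - (-2 + 2*f) = 2 + (2 - 2*f) = 4 - 2*f)
j = 4 (j = 4 - 2*0 = 4 + 0 = 4)
z(J) = 1 + 3/J
L(H, n) = -21/4 + 2*n (L(H, n) = -3*(3 + 4)/4 + (n + n) = -3*7/4 + 2*n = -21/4 + 2*n)
L(-9, 28)**2 = (-21/4 + 2*28)**2 = (-21/4 + 56)**2 = (203/4)**2 = 41209/16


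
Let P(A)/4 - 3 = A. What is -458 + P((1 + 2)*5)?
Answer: -386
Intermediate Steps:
P(A) = 12 + 4*A
-458 + P((1 + 2)*5) = -458 + (12 + 4*((1 + 2)*5)) = -458 + (12 + 4*(3*5)) = -458 + (12 + 4*15) = -458 + (12 + 60) = -458 + 72 = -386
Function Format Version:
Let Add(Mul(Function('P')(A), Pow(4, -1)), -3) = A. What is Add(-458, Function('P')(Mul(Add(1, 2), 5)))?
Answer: -386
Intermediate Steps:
Function('P')(A) = Add(12, Mul(4, A))
Add(-458, Function('P')(Mul(Add(1, 2), 5))) = Add(-458, Add(12, Mul(4, Mul(Add(1, 2), 5)))) = Add(-458, Add(12, Mul(4, Mul(3, 5)))) = Add(-458, Add(12, Mul(4, 15))) = Add(-458, Add(12, 60)) = Add(-458, 72) = -386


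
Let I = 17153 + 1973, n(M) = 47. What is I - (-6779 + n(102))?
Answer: 25858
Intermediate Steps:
I = 19126
I - (-6779 + n(102)) = 19126 - (-6779 + 47) = 19126 - 1*(-6732) = 19126 + 6732 = 25858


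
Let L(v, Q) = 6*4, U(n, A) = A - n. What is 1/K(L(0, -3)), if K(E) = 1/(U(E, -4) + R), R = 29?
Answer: 1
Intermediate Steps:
L(v, Q) = 24
K(E) = 1/(25 - E) (K(E) = 1/((-4 - E) + 29) = 1/(25 - E))
1/K(L(0, -3)) = 1/(-1/(-25 + 24)) = 1/(-1/(-1)) = 1/(-1*(-1)) = 1/1 = 1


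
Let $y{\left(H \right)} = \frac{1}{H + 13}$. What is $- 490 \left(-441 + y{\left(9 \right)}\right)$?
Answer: $\frac{2376745}{11} \approx 2.1607 \cdot 10^{5}$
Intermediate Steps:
$y{\left(H \right)} = \frac{1}{13 + H}$
$- 490 \left(-441 + y{\left(9 \right)}\right) = - 490 \left(-441 + \frac{1}{13 + 9}\right) = - 490 \left(-441 + \frac{1}{22}\right) = \left(-490\right) \left(- \frac{9701}{22}\right) = \frac{2376745}{11}$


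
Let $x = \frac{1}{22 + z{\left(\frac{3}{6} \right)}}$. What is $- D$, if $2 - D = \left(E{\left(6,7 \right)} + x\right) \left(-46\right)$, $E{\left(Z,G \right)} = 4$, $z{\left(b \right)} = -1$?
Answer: $- \frac{3952}{21} \approx -188.19$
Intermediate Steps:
$x = \frac{1}{21}$ ($x = \frac{1}{22 - 1} = \frac{1}{21} \approx 0.047619$)
$D = \frac{3952}{21}$ ($D = 2 - \left(4 + \frac{1}{21}\right) \left(-46\right) = 2 - \frac{85}{21} \left(-46\right) = 2 - - \frac{3910}{21} = 2 + \frac{3910}{21} = \frac{3952}{21} \approx 188.19$)
$- D = \left(-1\right) \frac{3952}{21} = - \frac{3952}{21}$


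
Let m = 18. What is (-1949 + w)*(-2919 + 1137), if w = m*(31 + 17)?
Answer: 1933470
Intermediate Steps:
w = 864 (w = 18*(31 + 17) = 18*48 = 864)
(-1949 + w)*(-2919 + 1137) = (-1949 + 864)*(-2919 + 1137) = -1085*(-1782) = 1933470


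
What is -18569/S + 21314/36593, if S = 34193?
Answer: 1590135/40362079 ≈ 0.039397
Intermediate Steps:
-18569/S + 21314/36593 = -18569/34193 + 21314/36593 = -18569*1/34193 + 21314*(1/36593) = -599/1103 + 21314/36593 = 1590135/40362079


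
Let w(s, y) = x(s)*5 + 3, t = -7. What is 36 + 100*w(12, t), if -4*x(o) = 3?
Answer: -39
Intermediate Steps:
x(o) = -3/4 (x(o) = -1/4*3 = -3/4)
w(s, y) = -3/4 (w(s, y) = -3/4*5 + 3 = -15/4 + 3 = -3/4)
36 + 100*w(12, t) = 36 + 100*(-3/4) = 36 - 75 = -39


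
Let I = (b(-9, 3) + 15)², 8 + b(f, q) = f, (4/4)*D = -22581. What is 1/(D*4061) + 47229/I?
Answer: 4330967356985/366805764 ≈ 11807.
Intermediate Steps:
D = -22581
b(f, q) = -8 + f
I = 4 (I = ((-8 - 9) + 15)² = (-17 + 15)² = (-2)² = 4)
1/(D*4061) + 47229/I = 1/(-22581*4061) + 47229/4 = -1/22581*1/4061 + 47229*(¼) = -1/91701441 + 47229/4 = 4330967356985/366805764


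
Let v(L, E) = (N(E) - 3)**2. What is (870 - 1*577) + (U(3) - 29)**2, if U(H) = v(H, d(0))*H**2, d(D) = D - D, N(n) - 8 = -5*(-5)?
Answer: 65141334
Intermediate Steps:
N(n) = 33 (N(n) = 8 - 5*(-5) = 8 + 25 = 33)
d(D) = 0
v(L, E) = 900 (v(L, E) = (33 - 3)**2 = 30**2 = 900)
U(H) = 900*H**2
(870 - 1*577) + (U(3) - 29)**2 = (870 - 1*577) + (900*3**2 - 29)**2 = (870 - 577) + (900*9 - 29)**2 = 293 + (8100 - 29)**2 = 293 + 8071**2 = 293 + 65141041 = 65141334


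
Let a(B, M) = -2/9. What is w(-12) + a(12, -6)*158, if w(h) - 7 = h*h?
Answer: 1043/9 ≈ 115.89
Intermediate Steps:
w(h) = 7 + h² (w(h) = 7 + h*h = 7 + h²)
a(B, M) = -2/9 (a(B, M) = -2*⅑ = -2/9)
w(-12) + a(12, -6)*158 = (7 + (-12)²) - 2/9*158 = (7 + 144) - 316/9 = 151 - 316/9 = 1043/9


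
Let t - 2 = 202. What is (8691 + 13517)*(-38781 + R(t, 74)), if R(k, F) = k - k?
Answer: -861248448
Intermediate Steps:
t = 204 (t = 2 + 202 = 204)
R(k, F) = 0
(8691 + 13517)*(-38781 + R(t, 74)) = (8691 + 13517)*(-38781 + 0) = 22208*(-38781) = -861248448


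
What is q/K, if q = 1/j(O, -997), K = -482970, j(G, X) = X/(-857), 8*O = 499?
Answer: -857/481521090 ≈ -1.7798e-6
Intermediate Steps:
O = 499/8 (O = (⅛)*499 = 499/8 ≈ 62.375)
j(G, X) = -X/857 (j(G, X) = X*(-1/857) = -X/857)
q = 857/997 (q = 1/(-1/857*(-997)) = 1/(997/857) = 857/997 ≈ 0.85958)
q/K = (857/997)/(-482970) = (857/997)*(-1/482970) = -857/481521090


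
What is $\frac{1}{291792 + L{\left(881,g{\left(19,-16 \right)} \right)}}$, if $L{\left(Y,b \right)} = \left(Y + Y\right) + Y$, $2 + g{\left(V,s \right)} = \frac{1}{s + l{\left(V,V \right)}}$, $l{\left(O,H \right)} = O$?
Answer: $\frac{1}{294435} \approx 3.3963 \cdot 10^{-6}$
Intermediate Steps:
$g{\left(V,s \right)} = -2 + \frac{1}{V + s}$ ($g{\left(V,s \right)} = -2 + \frac{1}{s + V} = -2 + \frac{1}{V + s}$)
$L{\left(Y,b \right)} = 3 Y$ ($L{\left(Y,b \right)} = 2 Y + Y = 3 Y$)
$\frac{1}{291792 + L{\left(881,g{\left(19,-16 \right)} \right)}} = \frac{1}{291792 + 3 \cdot 881} = \frac{1}{291792 + 2643} = \frac{1}{294435}$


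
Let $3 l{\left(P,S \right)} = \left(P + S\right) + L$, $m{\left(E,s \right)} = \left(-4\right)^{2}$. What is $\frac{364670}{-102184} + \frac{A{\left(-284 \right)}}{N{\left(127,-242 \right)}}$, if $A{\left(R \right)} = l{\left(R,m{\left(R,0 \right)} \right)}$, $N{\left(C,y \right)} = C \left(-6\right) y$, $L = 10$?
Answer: $- \frac{8406924313}{2355392292} \approx -3.5692$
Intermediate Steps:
$N{\left(C,y \right)} = - 6 C y$
$m{\left(E,s \right)} = 16$
$l{\left(P,S \right)} = \frac{10}{3} + \frac{P}{3} + \frac{S}{3}$ ($l{\left(P,S \right)} = \frac{\left(P + S\right) + 10}{3} = \frac{10 + P + S}{3} = \frac{10}{3} + \frac{P}{3} + \frac{S}{3}$)
$A{\left(R \right)} = \frac{26}{3} + \frac{R}{3}$ ($A{\left(R \right)} = \frac{10}{3} + \frac{R}{3} + \frac{1}{3} \cdot 16 = \frac{10}{3} + \frac{R}{3} + \frac{16}{3} = \frac{26}{3} + \frac{R}{3}$)
$\frac{364670}{-102184} + \frac{A{\left(-284 \right)}}{N{\left(127,-242 \right)}} = \frac{364670}{-102184} + \frac{\frac{26}{3} + \frac{1}{3} \left(-284\right)}{\left(-6\right) 127 \left(-242\right)} = 364670 \left(- \frac{1}{102184}\right) + \frac{\frac{26}{3} - \frac{284}{3}}{184404} = - \frac{182335}{51092} - \frac{43}{92202} = - \frac{8406924313}{2355392292}$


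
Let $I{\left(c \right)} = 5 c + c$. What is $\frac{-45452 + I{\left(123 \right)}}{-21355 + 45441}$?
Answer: $- \frac{22357}{12043} \approx -1.8564$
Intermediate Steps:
$I{\left(c \right)} = 6 c$
$\frac{-45452 + I{\left(123 \right)}}{-21355 + 45441} = \frac{-45452 + 6 \cdot 123}{-21355 + 45441} = \frac{-45452 + 738}{24086} = \left(-44714\right) \frac{1}{24086} = - \frac{22357}{12043}$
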